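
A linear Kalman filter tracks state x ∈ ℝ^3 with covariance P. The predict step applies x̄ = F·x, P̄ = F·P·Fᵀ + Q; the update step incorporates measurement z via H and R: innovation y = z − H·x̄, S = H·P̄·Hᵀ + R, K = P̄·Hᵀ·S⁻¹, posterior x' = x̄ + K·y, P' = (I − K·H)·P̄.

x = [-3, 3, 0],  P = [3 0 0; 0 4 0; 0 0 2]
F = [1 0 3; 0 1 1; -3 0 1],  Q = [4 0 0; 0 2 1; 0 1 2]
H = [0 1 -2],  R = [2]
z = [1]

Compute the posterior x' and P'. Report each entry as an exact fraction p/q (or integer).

x̄ = F·x = [-3, 3, 9]
P̄ = F·P·Fᵀ + Q = [25 6 -3; 6 8 3; -3 3 31]
y = z − H·x̄ = [16]
S = H·P̄·Hᵀ + R = [122]
K = P̄·Hᵀ·S⁻¹ = [6/61; 1/61; -59/122]
x' = x̄ + K·y = [-87/61, 199/61, 77/61]
P' = (I − K·H)·P̄ = [1453/61 354/61 171/61; 354/61 486/61 242/61; 171/61 242/61 301/122]

x' = [-87/61, 199/61, 77/61]
P' = [1453/61 354/61 171/61; 354/61 486/61 242/61; 171/61 242/61 301/122]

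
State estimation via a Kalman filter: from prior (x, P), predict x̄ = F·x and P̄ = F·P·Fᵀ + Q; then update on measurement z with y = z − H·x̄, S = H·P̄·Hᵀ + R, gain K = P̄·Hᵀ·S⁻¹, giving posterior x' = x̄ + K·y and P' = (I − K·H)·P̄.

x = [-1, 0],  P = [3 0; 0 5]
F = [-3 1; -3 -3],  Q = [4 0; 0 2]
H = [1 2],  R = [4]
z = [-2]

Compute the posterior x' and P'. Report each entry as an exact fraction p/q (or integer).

x' = [41/32, -19/12]
P' = [213/8 -13; -13 22/3]

x̄ = F·x = [3, 3]
P̄ = F·P·Fᵀ + Q = [36 12; 12 74]
y = z − H·x̄ = [-11]
S = H·P̄·Hᵀ + R = [384]
K = P̄·Hᵀ·S⁻¹ = [5/32; 5/12]
x' = x̄ + K·y = [41/32, -19/12]
P' = (I − K·H)·P̄ = [213/8 -13; -13 22/3]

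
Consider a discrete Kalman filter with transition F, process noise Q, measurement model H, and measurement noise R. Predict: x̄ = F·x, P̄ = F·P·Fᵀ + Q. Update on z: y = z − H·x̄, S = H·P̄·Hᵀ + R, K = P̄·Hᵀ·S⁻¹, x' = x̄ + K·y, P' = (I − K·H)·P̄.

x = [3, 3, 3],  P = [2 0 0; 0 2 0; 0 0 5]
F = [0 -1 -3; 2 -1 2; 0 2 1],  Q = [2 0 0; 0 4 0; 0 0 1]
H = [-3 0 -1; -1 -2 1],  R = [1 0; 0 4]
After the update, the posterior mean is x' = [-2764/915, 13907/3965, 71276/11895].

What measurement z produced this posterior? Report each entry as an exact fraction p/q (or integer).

x̄ = F·x = [-12, 9, 9]
P̄ = F·P·Fᵀ + Q = [49 -28 -19; -28 34 6; -19 6 14]
S = H·P̄·Hᵀ + R = [342 15; 15 105]
K = P̄·Hᵀ·S⁻¹ = [-68/183 -56/915; 580/2379 -1422/3965; 280/2379 2179/11895]
x' − x̄ = [8216/915, -21778/3965, -35779/11895] = K·y
y = (KᵀK)⁻¹·Kᵀ·(x' − x̄) = [-24, -1]
z = y + H·x̄ = [-24, -1] + [27, 3] = [3, 2]

z = [3, 2]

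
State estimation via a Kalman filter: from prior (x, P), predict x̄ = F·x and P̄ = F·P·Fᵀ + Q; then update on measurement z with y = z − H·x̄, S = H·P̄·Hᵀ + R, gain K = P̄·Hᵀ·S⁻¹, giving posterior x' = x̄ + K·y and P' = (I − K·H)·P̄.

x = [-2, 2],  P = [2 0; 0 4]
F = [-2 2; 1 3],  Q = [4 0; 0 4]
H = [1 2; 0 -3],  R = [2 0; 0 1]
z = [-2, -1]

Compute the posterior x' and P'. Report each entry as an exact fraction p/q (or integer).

x̄ = F·x = [8, 4]
P̄ = F·P·Fᵀ + Q = [28 20; 20 42]
y = z − H·x̄ = [-18, 11]
S = H·P̄·Hᵀ + R = [278 -312; -312 379]
K = P̄·Hᵀ·S⁻¹ = [3526/4009 2268/4009; 52/4009 -1290/4009]
x' = x̄ + K·y = [-6448/4009, 910/4009]
P' = (I − K·H)·P̄ = [8564/4009 -756/4009; -756/4009 430/4009]

x' = [-6448/4009, 910/4009]
P' = [8564/4009 -756/4009; -756/4009 430/4009]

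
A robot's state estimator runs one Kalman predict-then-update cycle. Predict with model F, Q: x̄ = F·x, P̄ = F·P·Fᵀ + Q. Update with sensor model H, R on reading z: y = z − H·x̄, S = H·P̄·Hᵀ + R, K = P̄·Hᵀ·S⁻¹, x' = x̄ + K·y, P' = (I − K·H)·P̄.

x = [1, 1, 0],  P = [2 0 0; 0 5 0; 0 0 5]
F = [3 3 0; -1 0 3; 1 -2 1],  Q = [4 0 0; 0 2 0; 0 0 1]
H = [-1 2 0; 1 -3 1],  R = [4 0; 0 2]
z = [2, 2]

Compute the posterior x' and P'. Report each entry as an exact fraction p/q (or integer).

x' = [-6260/14087, 6089/14087, 49373/14087]
P' = [351608/14087 146622/14087 69882/14087; 146622/14087 71015/14087 55871/14087; 69882/14087 55871/14087 111461/14087]

x̄ = F·x = [6, -1, -1]
P̄ = F·P·Fᵀ + Q = [67 -6 -24; -6 49 13; -24 13 28]
y = z − H·x̄ = [10, -6]
S = H·P̄·Hᵀ + R = [291 -341; -341 448]
K = P̄·Hᵀ·S⁻¹ = [-14591/14087 -9188/14087; -1148/14087 -5276/14087; 10465/14087 6865/14087]
x' = x̄ + K·y = [-6260/14087, 6089/14087, 49373/14087]
P' = (I − K·H)·P̄ = [351608/14087 146622/14087 69882/14087; 146622/14087 71015/14087 55871/14087; 69882/14087 55871/14087 111461/14087]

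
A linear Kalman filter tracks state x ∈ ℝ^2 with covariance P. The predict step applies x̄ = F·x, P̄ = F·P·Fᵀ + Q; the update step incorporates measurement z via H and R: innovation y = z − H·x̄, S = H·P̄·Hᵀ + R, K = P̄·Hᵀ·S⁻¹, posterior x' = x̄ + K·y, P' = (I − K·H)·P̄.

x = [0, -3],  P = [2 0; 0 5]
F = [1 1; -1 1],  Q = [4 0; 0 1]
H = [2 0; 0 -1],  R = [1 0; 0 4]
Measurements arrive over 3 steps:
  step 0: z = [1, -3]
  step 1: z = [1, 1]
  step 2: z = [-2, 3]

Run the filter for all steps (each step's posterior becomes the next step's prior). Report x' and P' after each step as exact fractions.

step 0: x' = [19/42, 25/21], P' = [41/168 1/42; 1/42 18/7]
step 1: x' = [52671/100471, -22223/100471], P' = [24139/100471 4692/100471; 4692/100471 172444/100471]
step 2: x' = [-15936989/16501150, -2976227/1650115], P' = [3952899/16501150 59322/1650115; 59322/1650115 509892/330023]

step 0: x̄ = F·x = [-3, -3]
step 0: P̄ = F·P·Fᵀ + Q = [11 3; 3 8]
step 0: y = z − H·x̄ = [7, -6]
step 0: S = H·P̄·Hᵀ + R = [45 -6; -6 12]
step 0: K = P̄·Hᵀ·S⁻¹ = [41/84 -1/168; 1/21 -9/14]
step 0: x' = x̄ + K·y = [19/42, 25/21]
step 0: P' = (I − K·H)·P̄ = [41/168 1/42; 1/42 18/7]
step 1: x̄ = F·x = [23/14, 31/42]
step 1: P̄ = F·P·Fᵀ + Q = [1153/168 391/168; 391/168 211/56]
step 1: y = z − H·x̄ = [-16/7, 73/42]
step 1: S = H·P̄·Hᵀ + R = [1195/42 -391/84; -391/84 435/56]
step 1: K = P̄·Hᵀ·S⁻¹ = [48278/100471 -1173/100471; 9384/100471 -43111/100471]
step 1: x' = x̄ + K·y = [52671/100471, -22223/100471]
step 1: P' = (I − K·H)·P̄ = [24139/100471 4692/100471; 4692/100471 172444/100471]
step 2: x̄ = F·x = [30448/100471, -74894/100471]
step 2: P̄ = F·P·Fᵀ + Q = [607851/100471 148305/100471; 148305/100471 287670/100471]
step 2: y = z − H·x̄ = [-261838/100471, 226519/100471]
step 2: S = H·P̄·Hᵀ + R = [2531875/100471 -296610/100471; -296610/100471 689554/100471]
step 2: K = P̄·Hᵀ·S⁻¹ = [3952899/8250575 -29661/3300230; 118644/1650115 -127473/330023]
step 2: x' = x̄ + K·y = [-15936989/16501150, -2976227/1650115]
step 2: P' = (I − K·H)·P̄ = [3952899/16501150 59322/1650115; 59322/1650115 509892/330023]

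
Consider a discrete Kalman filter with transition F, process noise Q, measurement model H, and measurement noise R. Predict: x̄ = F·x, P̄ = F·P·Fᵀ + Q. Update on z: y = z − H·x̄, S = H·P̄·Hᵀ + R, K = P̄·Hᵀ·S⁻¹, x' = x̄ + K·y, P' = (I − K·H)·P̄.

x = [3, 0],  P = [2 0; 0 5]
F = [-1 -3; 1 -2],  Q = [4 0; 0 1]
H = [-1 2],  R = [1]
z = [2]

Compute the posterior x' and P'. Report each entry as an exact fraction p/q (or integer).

x̄ = F·x = [-3, 3]
P̄ = F·P·Fᵀ + Q = [51 28; 28 23]
y = z − H·x̄ = [-7]
S = H·P̄·Hᵀ + R = [32]
K = P̄·Hᵀ·S⁻¹ = [5/32; 9/16]
x' = x̄ + K·y = [-131/32, -15/16]
P' = (I − K·H)·P̄ = [1607/32 403/16; 403/16 103/8]

x' = [-131/32, -15/16]
P' = [1607/32 403/16; 403/16 103/8]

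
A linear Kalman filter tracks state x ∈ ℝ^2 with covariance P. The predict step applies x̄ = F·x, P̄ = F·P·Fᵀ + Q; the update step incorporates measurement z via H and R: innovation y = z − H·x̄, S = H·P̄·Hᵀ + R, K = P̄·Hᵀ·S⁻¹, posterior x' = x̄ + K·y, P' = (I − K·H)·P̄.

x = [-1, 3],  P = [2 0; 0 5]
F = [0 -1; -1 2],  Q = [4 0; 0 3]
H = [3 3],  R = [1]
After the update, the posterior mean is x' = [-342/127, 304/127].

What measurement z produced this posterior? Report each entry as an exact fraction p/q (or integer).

z = [-1]

x̄ = F·x = [-3, 7]
P̄ = F·P·Fᵀ + Q = [9 -10; -10 25]
S = H·P̄·Hᵀ + R = [127]
K = P̄·Hᵀ·S⁻¹ = [-3/127; 45/127]
x' − x̄ = [39/127, -585/127] = K·y
y = (KᵀK)⁻¹·Kᵀ·(x' − x̄) = [-13]
z = y + H·x̄ = [-13] + [12] = [-1]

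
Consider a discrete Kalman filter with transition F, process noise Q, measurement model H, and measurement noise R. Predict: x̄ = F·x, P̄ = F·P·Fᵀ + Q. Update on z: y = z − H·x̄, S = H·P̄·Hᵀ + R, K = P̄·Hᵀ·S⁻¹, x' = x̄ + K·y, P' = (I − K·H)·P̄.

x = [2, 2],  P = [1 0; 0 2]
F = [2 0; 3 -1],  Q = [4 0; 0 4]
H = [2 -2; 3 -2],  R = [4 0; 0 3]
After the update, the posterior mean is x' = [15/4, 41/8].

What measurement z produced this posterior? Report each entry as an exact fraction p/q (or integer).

x̄ = F·x = [4, 4]
P̄ = F·P·Fᵀ + Q = [8 6; 6 15]
S = H·P̄·Hᵀ + R = [48 48; 48 63]
K = P̄·Hᵀ·S⁻¹ = [-9/20 8/15; -31/40 2/5]
x' − x̄ = [-1/4, 9/8] = K·y
y = (KᵀK)⁻¹·Kᵀ·(x' − x̄) = [-3, -3]
z = y + H·x̄ = [-3, -3] + [0, 4] = [-3, 1]

z = [-3, 1]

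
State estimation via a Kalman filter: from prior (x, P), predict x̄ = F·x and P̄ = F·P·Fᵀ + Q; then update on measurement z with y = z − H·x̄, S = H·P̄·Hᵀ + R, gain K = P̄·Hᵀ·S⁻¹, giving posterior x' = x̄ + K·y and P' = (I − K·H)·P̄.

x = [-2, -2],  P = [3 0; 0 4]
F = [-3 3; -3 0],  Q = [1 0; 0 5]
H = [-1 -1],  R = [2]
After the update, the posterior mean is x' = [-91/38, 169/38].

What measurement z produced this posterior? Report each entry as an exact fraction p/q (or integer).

x̄ = F·x = [0, 6]
P̄ = F·P·Fᵀ + Q = [64 27; 27 32]
S = H·P̄·Hᵀ + R = [152]
K = P̄·Hᵀ·S⁻¹ = [-91/152; -59/152]
x' − x̄ = [-91/38, -59/38] = K·y
y = (KᵀK)⁻¹·Kᵀ·(x' − x̄) = [4]
z = y + H·x̄ = [4] + [-6] = [-2]

z = [-2]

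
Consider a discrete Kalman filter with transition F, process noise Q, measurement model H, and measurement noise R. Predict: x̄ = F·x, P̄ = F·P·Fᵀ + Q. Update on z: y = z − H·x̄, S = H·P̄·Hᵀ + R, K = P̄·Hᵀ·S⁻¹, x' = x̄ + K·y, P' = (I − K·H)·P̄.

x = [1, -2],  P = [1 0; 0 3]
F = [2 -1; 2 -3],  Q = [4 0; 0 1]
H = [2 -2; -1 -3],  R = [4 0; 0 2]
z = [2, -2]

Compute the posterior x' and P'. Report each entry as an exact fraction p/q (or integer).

x̄ = F·x = [4, 8]
P̄ = F·P·Fᵀ + Q = [11 13; 13 32]
y = z − H·x̄ = [10, 26]
S = H·P̄·Hᵀ + R = [72 118; 118 379]
K = P̄·Hᵀ·S⁻¹ = [1096/3341 -782/3341; -385/3341 -841/3341]
x' = x̄ + K·y = [3992/3341, 1012/3341]
P' = (I − K·H)·P̄ = [2035/3341 -157/3341; -157/3341 613/3341]

x' = [3992/3341, 1012/3341]
P' = [2035/3341 -157/3341; -157/3341 613/3341]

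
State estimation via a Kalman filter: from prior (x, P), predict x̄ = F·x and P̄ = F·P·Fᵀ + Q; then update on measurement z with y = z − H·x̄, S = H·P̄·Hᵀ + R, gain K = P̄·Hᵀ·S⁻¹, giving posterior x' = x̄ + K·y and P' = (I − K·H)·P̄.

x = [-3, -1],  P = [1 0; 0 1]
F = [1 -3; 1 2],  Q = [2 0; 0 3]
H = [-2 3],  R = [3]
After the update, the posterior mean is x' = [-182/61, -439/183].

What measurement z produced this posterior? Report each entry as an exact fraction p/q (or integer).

x̄ = F·x = [0, -5]
P̄ = F·P·Fᵀ + Q = [12 -5; -5 8]
S = H·P̄·Hᵀ + R = [183]
K = P̄·Hᵀ·S⁻¹ = [-13/61; 34/183]
x' − x̄ = [-182/61, 476/183] = K·y
y = (KᵀK)⁻¹·Kᵀ·(x' − x̄) = [14]
z = y + H·x̄ = [14] + [-15] = [-1]

z = [-1]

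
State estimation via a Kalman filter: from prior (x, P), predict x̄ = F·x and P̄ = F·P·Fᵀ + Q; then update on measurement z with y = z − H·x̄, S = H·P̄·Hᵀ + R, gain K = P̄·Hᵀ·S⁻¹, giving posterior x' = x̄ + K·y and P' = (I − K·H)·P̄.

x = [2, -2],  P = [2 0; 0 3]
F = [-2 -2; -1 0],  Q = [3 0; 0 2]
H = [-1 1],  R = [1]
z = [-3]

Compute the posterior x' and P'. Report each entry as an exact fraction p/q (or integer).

x̄ = F·x = [0, -2]
P̄ = F·P·Fᵀ + Q = [23 4; 4 4]
y = z − H·x̄ = [-1]
S = H·P̄·Hᵀ + R = [20]
K = P̄·Hᵀ·S⁻¹ = [-19/20; 0]
x' = x̄ + K·y = [19/20, -2]
P' = (I − K·H)·P̄ = [99/20 4; 4 4]

x' = [19/20, -2]
P' = [99/20 4; 4 4]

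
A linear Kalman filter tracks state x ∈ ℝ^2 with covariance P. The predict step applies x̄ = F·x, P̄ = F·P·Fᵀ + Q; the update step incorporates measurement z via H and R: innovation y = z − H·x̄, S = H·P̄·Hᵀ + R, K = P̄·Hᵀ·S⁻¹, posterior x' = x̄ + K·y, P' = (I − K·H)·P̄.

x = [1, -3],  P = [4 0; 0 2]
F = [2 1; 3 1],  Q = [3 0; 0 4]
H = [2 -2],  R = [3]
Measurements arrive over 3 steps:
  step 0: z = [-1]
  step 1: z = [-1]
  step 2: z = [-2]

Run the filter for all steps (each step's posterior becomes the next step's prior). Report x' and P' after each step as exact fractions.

step 0: x' = [-57/47, -32/47], P' = [887/47 902/47; 902/47 950/47]
step 1: x' = [4/11, 53/65], P' = [5097/77 474/7; 474/7 31833/455]
step 2: x' = [958963/296075, 1253127/296075], P' = [24635766/296075 25227669/296075; 25227669/296075 26039376/296075]

step 0: x̄ = F·x = [-1, 0]
step 0: P̄ = F·P·Fᵀ + Q = [21 26; 26 42]
step 0: y = z − H·x̄ = [1]
step 0: S = H·P̄·Hᵀ + R = [47]
step 0: K = P̄·Hᵀ·S⁻¹ = [-10/47; -32/47]
step 0: x' = x̄ + K·y = [-57/47, -32/47]
step 0: P' = (I − K·H)·P̄ = [887/47 902/47; 902/47 950/47]
step 1: x̄ = F·x = [-146/47, -203/47]
step 1: P̄ = F·P·Fᵀ + Q = [8247/47 10782/47; 10782/47 14533/47]
step 1: y = z − H·x̄ = [-161/47]
step 1: S = H·P̄·Hᵀ + R = [5005/47]
step 1: K = P̄·Hᵀ·S⁻¹ = [-78/77; -682/455]
step 1: x' = x̄ + K·y = [4/11, 53/65]
step 1: P' = (I − K·H)·P̄ = [5097/77 474/7; 474/7 31833/455]
step 2: x̄ = F·x = [1103/715, 1363/715]
step 2: P̄ = F·P·Fᵀ + Q = [3046038/5005 4032543/5005; 4032543/5005 5385388/5005]
step 2: y = z − H·x̄ = [-14/11]
step 2: S = H·P̄·Hᵀ + R = [22775/77]
step 2: K = P̄·Hᵀ·S⁻¹ = [-30354/22775; -41626/22775]
step 2: x' = x̄ + K·y = [958963/296075, 1253127/296075]
step 2: P' = (I − K·H)·P̄ = [24635766/296075 25227669/296075; 25227669/296075 26039376/296075]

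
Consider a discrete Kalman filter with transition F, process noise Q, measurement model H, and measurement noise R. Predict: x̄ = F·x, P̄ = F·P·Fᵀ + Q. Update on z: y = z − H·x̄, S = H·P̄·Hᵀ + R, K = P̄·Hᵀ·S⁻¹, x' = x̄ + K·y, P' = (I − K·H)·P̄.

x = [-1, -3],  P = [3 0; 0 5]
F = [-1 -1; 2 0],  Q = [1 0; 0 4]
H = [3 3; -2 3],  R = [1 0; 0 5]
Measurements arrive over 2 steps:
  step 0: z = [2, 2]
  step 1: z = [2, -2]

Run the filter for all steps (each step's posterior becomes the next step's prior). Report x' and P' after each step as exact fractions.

step 0: x' = [1306/12571, 7438/12571], P' = [5877/25142 -2121/12571; -2121/12571 2686/12571]
step 1: x' = [20735066/38829797, 2285896/38829797], P' = [7553519/38829797 -5370894/38829797; -5370894/38829797 7347884/38829797]

step 0: x̄ = F·x = [4, -2]
step 0: P̄ = F·P·Fᵀ + Q = [9 -6; -6 16]
step 0: y = z − H·x̄ = [-4, 16]
step 0: S = H·P̄·Hᵀ + R = [118 72; 72 257]
step 0: K = P̄·Hᵀ·S⁻¹ = [4905/25142 -2448/12571; 1695/12571 2460/12571]
step 0: x' = x̄ + K·y = [1306/12571, 7438/12571]
step 0: P' = (I − K·H)·P̄ = [5877/25142 -2121/12571; -2121/12571 2686/12571]
step 1: x̄ = F·x = [-8744/12571, 2612/12571]
step 1: P̄ = F·P·Fᵀ + Q = [27907/25142 -1635/12571; -1635/12571 62038/12571]
step 1: y = z − H·x̄ = [43538/12571, -3882/967]
step 1: S = H·P̄·Hᵀ + R = [1334129/25142 36132/967; 36132/967 53587/967]
step 1: K = P̄·Hᵀ·S⁻¹ = [6547875/38829797 -6243944/38829797; 5930970/38829797 6557088/38829797]
step 1: x' = x̄ + K·y = [20735066/38829797, 2285896/38829797]
step 1: P' = (I − K·H)·P̄ = [7553519/38829797 -5370894/38829797; -5370894/38829797 7347884/38829797]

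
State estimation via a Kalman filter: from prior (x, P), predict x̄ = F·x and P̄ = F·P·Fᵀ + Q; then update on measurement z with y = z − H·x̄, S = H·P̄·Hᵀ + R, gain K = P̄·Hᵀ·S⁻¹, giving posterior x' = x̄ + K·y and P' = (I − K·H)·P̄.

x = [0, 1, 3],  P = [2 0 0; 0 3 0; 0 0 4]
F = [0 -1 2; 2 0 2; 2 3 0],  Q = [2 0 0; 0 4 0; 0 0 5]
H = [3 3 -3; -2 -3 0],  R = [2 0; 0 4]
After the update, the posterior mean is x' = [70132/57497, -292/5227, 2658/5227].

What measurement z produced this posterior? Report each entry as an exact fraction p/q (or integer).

z = [2, -2]

x̄ = F·x = [5, 6, 3]
P̄ = F·P·Fᵀ + Q = [21 16 -9; 16 28 8; -9 8 40]
S = H·P̄·Hᵀ + R = [1109 -600; -600 532]
K = P̄·Hᵀ·S⁻¹ = [4854/57497 -8505/114994; -276/5227 -1451/5227; -1569/5227 -3657/10454]
x' − x̄ = [-217353/57497, -31654/5227, -13023/5227] = K·y
y = (KᵀK)⁻¹·Kᵀ·(x' − x̄) = [-22, 26]
z = y + H·x̄ = [-22, 26] + [24, -28] = [2, -2]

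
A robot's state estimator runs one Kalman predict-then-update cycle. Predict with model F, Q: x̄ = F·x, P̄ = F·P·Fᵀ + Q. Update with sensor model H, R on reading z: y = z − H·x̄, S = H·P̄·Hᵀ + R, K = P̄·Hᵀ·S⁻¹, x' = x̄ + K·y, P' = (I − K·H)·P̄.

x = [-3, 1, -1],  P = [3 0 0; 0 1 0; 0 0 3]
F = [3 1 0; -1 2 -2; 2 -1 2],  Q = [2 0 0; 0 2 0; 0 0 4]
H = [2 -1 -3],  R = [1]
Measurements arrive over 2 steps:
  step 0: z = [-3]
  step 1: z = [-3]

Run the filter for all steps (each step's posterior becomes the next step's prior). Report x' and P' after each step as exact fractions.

step 0: x' = [-968/107, 574/107, -732/107], P' = [2954/107 -1149/107 2347/107; -1149/107 1622/107 -1315/107; 2347/107 -1315/107 2014/107]
step 1: x' = [-564548/60695, 275059/60695, -408691/60695], P' = [8383788/60695 -4065489/60695 6951101/60695; -4065489/60695 3364197/60695 -3847368/60695; 6951101/60695 -3847368/60695 5932967/60695]

step 0: x̄ = F·x = [-8, 7, -9]
step 0: P̄ = F·P·Fᵀ + Q = [30 -7 17; -7 21 -20; 17 -20 29]
step 0: y = z − H·x̄ = [-7]
step 0: S = H·P̄·Hᵀ + R = [107]
step 0: K = P̄·Hᵀ·S⁻¹ = [16/107; 25/107; -33/107]
step 0: x' = x̄ + K·y = [-968/107, 574/107, -732/107]
step 0: P' = (I − K·H)·P̄ = [2954/107 -1149/107 2347/107; -1149/107 1622/107 -1315/107; 2347/107 -1315/107 2014/107]
step 1: x̄ = F·x = [-2330/107, 3580/107, -3974/107]
step 1: P̄ = F·P·Fᵀ + Q = [21528/107 -22815/107 28703/107; -22815/107 42216/107 -44925/107; 28703/107 -44925/107 50554/107]
step 1: y = z − H·x̄ = [-4003/107]
step 1: S = H·P̄·Hᵀ + R = [60695/107]
step 1: K = P̄·Hᵀ·S⁻¹ = [-20238/60695; 46929/60695; -49331/60695]
step 1: x' = x̄ + K·y = [-564548/60695, 275059/60695, -408691/60695]
step 1: P' = (I − K·H)·P̄ = [8383788/60695 -4065489/60695 6951101/60695; -4065489/60695 3364197/60695 -3847368/60695; 6951101/60695 -3847368/60695 5932967/60695]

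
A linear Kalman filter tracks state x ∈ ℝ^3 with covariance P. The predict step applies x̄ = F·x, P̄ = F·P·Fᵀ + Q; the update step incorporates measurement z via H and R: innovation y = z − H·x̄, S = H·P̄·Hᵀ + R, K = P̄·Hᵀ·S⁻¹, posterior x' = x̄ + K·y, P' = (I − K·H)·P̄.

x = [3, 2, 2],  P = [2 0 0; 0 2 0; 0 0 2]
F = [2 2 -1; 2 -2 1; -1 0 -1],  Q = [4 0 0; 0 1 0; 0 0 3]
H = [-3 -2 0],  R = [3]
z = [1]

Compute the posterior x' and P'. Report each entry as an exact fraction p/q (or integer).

x' = [-2/23, -4/23, -61/23]
P' = [1722/253 -2490/253 610/253; -2490/253 3783/253 -942/253; 610/253 -942/253 1447/253]

x̄ = F·x = [8, 4, -5]
P̄ = F·P·Fᵀ + Q = [22 -2 -2; -2 19 -6; -2 -6 7]
y = z − H·x̄ = [33]
S = H·P̄·Hᵀ + R = [253]
K = P̄·Hᵀ·S⁻¹ = [-62/253; -32/253; 18/253]
x' = x̄ + K·y = [-2/23, -4/23, -61/23]
P' = (I − K·H)·P̄ = [1722/253 -2490/253 610/253; -2490/253 3783/253 -942/253; 610/253 -942/253 1447/253]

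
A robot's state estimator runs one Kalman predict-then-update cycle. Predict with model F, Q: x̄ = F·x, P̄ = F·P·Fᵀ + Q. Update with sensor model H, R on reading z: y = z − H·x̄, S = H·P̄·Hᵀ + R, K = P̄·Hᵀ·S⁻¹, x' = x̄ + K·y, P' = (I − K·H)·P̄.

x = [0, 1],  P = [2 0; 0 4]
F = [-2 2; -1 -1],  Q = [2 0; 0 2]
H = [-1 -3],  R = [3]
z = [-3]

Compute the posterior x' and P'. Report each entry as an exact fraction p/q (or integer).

x' = [30/11, 3/77]
P' = [258/11 -84/11; -84/11 216/77]

x̄ = F·x = [2, -1]
P̄ = F·P·Fᵀ + Q = [26 -4; -4 8]
y = z − H·x̄ = [-4]
S = H·P̄·Hᵀ + R = [77]
K = P̄·Hᵀ·S⁻¹ = [-2/11; -20/77]
x' = x̄ + K·y = [30/11, 3/77]
P' = (I − K·H)·P̄ = [258/11 -84/11; -84/11 216/77]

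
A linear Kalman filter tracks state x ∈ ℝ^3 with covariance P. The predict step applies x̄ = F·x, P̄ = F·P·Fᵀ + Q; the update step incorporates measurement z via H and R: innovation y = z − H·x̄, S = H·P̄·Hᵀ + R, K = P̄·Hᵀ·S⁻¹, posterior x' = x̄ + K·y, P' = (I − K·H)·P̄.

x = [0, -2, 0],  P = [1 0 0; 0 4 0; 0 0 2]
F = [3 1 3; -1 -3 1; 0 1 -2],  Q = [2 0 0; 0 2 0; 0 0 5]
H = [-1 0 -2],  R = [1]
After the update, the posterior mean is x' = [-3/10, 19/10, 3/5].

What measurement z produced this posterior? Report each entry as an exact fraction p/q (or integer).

x̄ = F·x = [-2, 6, -2]
P̄ = F·P·Fᵀ + Q = [33 -9 -8; -9 41 -16; -8 -16 17]
S = H·P̄·Hᵀ + R = [70]
K = P̄·Hᵀ·S⁻¹ = [-17/70; 41/70; -13/35]
x' − x̄ = [17/10, -41/10, 13/5] = K·y
y = (KᵀK)⁻¹·Kᵀ·(x' − x̄) = [-7]
z = y + H·x̄ = [-7] + [6] = [-1]

z = [-1]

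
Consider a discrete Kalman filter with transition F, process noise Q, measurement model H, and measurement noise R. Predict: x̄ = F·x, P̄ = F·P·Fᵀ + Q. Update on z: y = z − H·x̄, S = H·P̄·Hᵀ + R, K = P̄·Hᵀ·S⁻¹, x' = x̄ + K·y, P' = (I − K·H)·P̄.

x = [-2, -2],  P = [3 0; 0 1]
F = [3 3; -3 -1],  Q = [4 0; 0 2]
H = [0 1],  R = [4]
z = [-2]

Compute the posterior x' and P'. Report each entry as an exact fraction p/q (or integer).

x' = [-54/17, -14/17]
P' = [230/17 -60/17; -60/17 60/17]

x̄ = F·x = [-12, 8]
P̄ = F·P·Fᵀ + Q = [40 -30; -30 30]
y = z − H·x̄ = [-10]
S = H·P̄·Hᵀ + R = [34]
K = P̄·Hᵀ·S⁻¹ = [-15/17; 15/17]
x' = x̄ + K·y = [-54/17, -14/17]
P' = (I − K·H)·P̄ = [230/17 -60/17; -60/17 60/17]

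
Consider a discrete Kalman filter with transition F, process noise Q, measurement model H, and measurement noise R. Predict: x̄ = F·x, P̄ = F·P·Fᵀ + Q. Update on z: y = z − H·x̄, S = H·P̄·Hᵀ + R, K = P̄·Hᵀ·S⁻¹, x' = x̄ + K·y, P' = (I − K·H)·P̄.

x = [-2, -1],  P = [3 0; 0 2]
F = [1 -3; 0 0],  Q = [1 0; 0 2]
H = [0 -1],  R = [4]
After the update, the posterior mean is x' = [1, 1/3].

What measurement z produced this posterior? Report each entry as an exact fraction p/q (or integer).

z = [-1]

x̄ = F·x = [1, 0]
P̄ = F·P·Fᵀ + Q = [22 0; 0 2]
S = H·P̄·Hᵀ + R = [6]
K = P̄·Hᵀ·S⁻¹ = [0; -1/3]
x' − x̄ = [0, 1/3] = K·y
y = (KᵀK)⁻¹·Kᵀ·(x' − x̄) = [-1]
z = y + H·x̄ = [-1] + [0] = [-1]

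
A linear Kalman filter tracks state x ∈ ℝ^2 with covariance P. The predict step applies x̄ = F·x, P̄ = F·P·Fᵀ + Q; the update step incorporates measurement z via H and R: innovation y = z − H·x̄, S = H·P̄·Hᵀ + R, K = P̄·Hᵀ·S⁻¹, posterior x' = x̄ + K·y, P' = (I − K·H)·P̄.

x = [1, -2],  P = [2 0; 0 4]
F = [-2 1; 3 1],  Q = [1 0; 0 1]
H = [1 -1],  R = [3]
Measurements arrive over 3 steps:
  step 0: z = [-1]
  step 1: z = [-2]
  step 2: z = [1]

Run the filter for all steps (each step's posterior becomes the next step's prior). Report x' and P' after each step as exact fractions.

step 0: x̄ = F·x = [-4, 1]
step 0: P̄ = F·P·Fᵀ + Q = [13 -8; -8 23]
step 0: y = z − H·x̄ = [4]
step 0: S = H·P̄·Hᵀ + R = [55]
step 0: K = P̄·Hᵀ·S⁻¹ = [21/55; -31/55]
step 0: x' = x̄ + K·y = [-136/55, -69/55]
step 0: P' = (I − K·H)·P̄ = [274/55 211/55; 211/55 304/55]
step 1: x̄ = F·x = [203/55, -477/55]
step 1: P̄ = F·P·Fᵀ + Q = [611/55 -1129/55; -1129/55 4091/55]
step 1: y = z − H·x̄ = [-158/11]
step 1: S = H·P̄·Hᵀ + R = [1425/11]
step 1: K = P̄·Hᵀ·S⁻¹ = [116/475; -348/475]
step 1: x' = x̄ + K·y = [87/475, 879/475]
step 1: P' = (I − K·H)·P̄ = [1607/475 1259/475; 1259/475 2303/475]
step 2: x̄ = F·x = [141/95, 12/5]
step 2: P̄ = F·P·Fᵀ + Q = [834/95 -64/5; -64/5 261/5]
step 2: y = z − H·x̄ = [182/95]
step 2: S = H·P̄·Hᵀ + R = [1702/19]
step 2: K = P̄·Hᵀ·S⁻¹ = [205/851; -1235/1702]
step 2: x' = x̄ + K·y = [8279/4255, 4297/4255]
step 2: P' = (I − K·H)·P̄ = [15236/4255 12161/4255; 12161/4255 42847/8510]

step 0: x' = [-136/55, -69/55], P' = [274/55 211/55; 211/55 304/55]
step 1: x' = [87/475, 879/475], P' = [1607/475 1259/475; 1259/475 2303/475]
step 2: x' = [8279/4255, 4297/4255], P' = [15236/4255 12161/4255; 12161/4255 42847/8510]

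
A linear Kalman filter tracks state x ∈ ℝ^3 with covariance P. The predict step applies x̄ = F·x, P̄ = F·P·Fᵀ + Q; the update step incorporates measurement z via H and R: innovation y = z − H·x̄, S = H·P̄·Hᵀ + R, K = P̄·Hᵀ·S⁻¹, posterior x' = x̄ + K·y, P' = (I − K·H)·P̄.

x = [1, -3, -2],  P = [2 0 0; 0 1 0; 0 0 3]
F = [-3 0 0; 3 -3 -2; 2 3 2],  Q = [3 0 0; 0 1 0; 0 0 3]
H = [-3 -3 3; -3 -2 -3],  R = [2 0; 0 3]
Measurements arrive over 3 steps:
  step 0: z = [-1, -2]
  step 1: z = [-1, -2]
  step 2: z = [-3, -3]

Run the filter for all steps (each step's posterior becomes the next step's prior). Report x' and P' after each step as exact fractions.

step 0: x' = [-106728/16241, 138395/16241, 25382/16241], P' = [1215771/64964 -1458297/64964 -122295/32482; -1458297/64964 1761783/64964 148695/32482; -122295/32482 148695/32482 14758/16241]
step 1: x' = [-2377924047/1424861074, 1844492759/712430537, 2570659495/4274583222], P' = [13331481447/1424861074 -15962169141/1424861074 -1242936909/712430537; -15962169141/1424861074 9694039884/712430537 3062737143/1424861074; -1242936909/712430537 3062737143/1424861074 6075059785/12823749666]
step 2: x' = [-10578066722897427/5086439025402262, 9343026865174278/2543219512701131, 279721960807437/462403547763842], P' = [47078156866402785/5086439025402262 -28179813921770295/2543219512701131 -798005226849795/462403547763842; -28179813921770295/2543219512701131 34228231299805911/2543219512701131 491673599877150/231201773881921; -798005226849795/462403547763842 491673599877150/231201773881921 217422712821941/462403547763842]

step 0: x̄ = F·x = [-3, 16, -11]
step 0: P̄ = F·P·Fᵀ + Q = [21 -18 -12; -18 40 -9; -12 -9 32]
step 0: y = z − H·x̄ = [71, -12]
step 0: S = H·P̄·Hᵀ + R = [893 -156; -156 100]
step 0: K = P̄·Hᵀ·S⁻¹ = [-774/16241 1017/64964; -2286/16241 -13615/64964; 2337/16241 -6351/32482]
step 0: x' = x̄ + K·y = [-106728/16241, 138395/16241, 25382/16241]
step 0: P' = (I − K·H)·P̄ = [1215771/64964 -1458297/64964 -122295/32482; -1458297/64964 1761783/64964 148695/32482; -122295/32482 148695/32482 14758/16241]
step 1: x̄ = F·x = [320184/16241, -786133/16241, 252493/16241]
step 1: P̄ = F·P·Fᵀ + Q = [11136831/64964 -6383538/16241 7297587/64964; -6383538/16241 14963046/16241 -4307575/16241; 7297587/64964 -4307575/16241 5262547/64964]
step 1: y = z − H·x̄ = [-2171567/16241, 113283/16241]
step 1: S = H·P̄·Hᵀ + R = [101392021/16241 -5680380/16241; -5680380/16241 1345293/16241]
step 1: K = P̄·Hᵀ·S⁻¹ = [108610407/712430537 -204161535/1424861074; -272380113/712430537 -12977257/712430537; 220822465/2137291611 -2078618281/12823749666]
step 1: x' = x̄ + K·y = [-2377924047/1424861074, 1844492759/712430537, 2570659495/4274583222]
step 1: P' = (I − K·H)·P̄ = [13331481447/1424861074 -15962169141/1424861074 -1242936909/712430537; -15962169141/1424861074 9694039884/712430537 3062737143/1424861074; -1242936909/712430537 3062737143/1424861074 6075059785/12823749666]
step 2: x̄ = F·x = [7133772141/1424861074, -59743505075/4274583222, 1719617455/305327373]
step 2: P̄ = F·P·Fᵀ + Q = [124257916245/1424861074 -139279049100/712430537 11226553785/203551582; -139279049100/712430537 5872529831851/12823749666 -240190658455/1831964238; 11226553785/203551582 -240190658455/1831964238 38644122197/915982119]
step 2: y = z − H·x̄ = [-33345708122/712430537, 4117122563/4274583222]
step 2: S = H·P̄·Hᵀ + R = [2234398092411/712430537 -369739379071/2137291611; -369739379071/2137291611 933263265439/12823749666]
step 2: K = P̄·Hᵀ·S⁻¹ = [377560111342545/2543219512701131 -363507071013990/2543219512701131; -960011669080449/2543219512701131 -47416543415629/2543219512701131; 24060554938077/231201773881921 -37491142904173/231201773881921]
step 2: x' = x̄ + K·y = [-10578066722897427/5086439025402262, 9343026865174278/2543219512701131, 279721960807437/462403547763842]
step 2: P' = (I − K·H)·P̄ = [47078156866402785/5086439025402262 -28179813921770295/2543219512701131 -798005226849795/462403547763842; -28179813921770295/2543219512701131 34228231299805911/2543219512701131 491673599877150/231201773881921; -798005226849795/462403547763842 491673599877150/231201773881921 217422712821941/462403547763842]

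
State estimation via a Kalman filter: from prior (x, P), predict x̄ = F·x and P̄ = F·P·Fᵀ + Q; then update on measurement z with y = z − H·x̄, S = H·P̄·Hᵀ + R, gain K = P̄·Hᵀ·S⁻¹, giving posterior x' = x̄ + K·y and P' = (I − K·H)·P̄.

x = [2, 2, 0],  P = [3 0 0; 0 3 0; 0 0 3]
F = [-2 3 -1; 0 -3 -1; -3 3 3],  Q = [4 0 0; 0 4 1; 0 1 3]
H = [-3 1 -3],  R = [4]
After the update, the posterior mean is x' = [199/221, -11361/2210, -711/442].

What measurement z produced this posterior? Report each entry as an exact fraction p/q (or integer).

x̄ = F·x = [2, -6, 0]
P̄ = F·P·Fᵀ + Q = [46 -24 36; -24 34 -35; 36 -35 84]
S = H·P̄·Hᵀ + R = [2210]
K = P̄·Hᵀ·S⁻¹ = [-27/221; 211/2210; -79/442]
x' − x̄ = [-243/221, 1899/2210, -711/442] = K·y
y = (KᵀK)⁻¹·Kᵀ·(x' − x̄) = [9]
z = y + H·x̄ = [9] + [-12] = [-3]

z = [-3]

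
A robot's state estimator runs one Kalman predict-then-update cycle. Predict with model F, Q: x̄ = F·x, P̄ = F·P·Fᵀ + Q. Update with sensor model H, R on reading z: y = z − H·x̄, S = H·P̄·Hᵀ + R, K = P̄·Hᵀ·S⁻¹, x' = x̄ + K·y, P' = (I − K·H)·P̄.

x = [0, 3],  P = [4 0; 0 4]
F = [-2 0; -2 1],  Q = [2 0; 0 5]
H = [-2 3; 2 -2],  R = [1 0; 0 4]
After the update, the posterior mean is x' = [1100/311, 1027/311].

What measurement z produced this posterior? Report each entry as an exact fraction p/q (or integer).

x̄ = F·x = [0, 3]
P̄ = F·P·Fᵀ + Q = [18 16; 16 25]
S = H·P̄·Hᵀ + R = [106 -62; -62 48]
K = P̄·Hᵀ·S⁻¹ = [206/311 292/311; 237/311 379/622]
x' − x̄ = [1100/311, 94/311] = K·y
y = (KᵀK)⁻¹·Kᵀ·(x' − x̄) = [-6, 8]
z = y + H·x̄ = [-6, 8] + [9, -6] = [3, 2]

z = [3, 2]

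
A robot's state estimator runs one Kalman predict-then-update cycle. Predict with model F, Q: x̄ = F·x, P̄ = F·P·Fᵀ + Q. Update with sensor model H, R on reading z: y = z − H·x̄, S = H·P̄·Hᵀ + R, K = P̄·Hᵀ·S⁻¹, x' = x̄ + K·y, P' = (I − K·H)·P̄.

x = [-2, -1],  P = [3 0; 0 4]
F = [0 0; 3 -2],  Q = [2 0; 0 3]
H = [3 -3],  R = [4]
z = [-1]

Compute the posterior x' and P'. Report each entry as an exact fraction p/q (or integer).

x̄ = F·x = [0, -4]
P̄ = F·P·Fᵀ + Q = [2 0; 0 46]
y = z − H·x̄ = [-13]
S = H·P̄·Hᵀ + R = [436]
K = P̄·Hᵀ·S⁻¹ = [3/218; -69/218]
x' = x̄ + K·y = [-39/218, 25/218]
P' = (I − K·H)·P̄ = [209/109 207/109; 207/109 253/109]

x' = [-39/218, 25/218]
P' = [209/109 207/109; 207/109 253/109]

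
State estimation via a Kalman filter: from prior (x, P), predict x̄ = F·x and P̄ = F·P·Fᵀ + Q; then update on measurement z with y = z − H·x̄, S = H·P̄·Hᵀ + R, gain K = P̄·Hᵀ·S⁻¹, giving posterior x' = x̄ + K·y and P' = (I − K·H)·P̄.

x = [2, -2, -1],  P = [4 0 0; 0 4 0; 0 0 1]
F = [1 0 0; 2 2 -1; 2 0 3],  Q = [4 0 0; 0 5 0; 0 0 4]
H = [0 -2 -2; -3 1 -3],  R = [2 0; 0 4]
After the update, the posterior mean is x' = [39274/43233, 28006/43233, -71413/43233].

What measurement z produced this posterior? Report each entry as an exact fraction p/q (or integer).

z = [2, 3]

x̄ = F·x = [2, 1, 1]
P̄ = F·P·Fᵀ + Q = [8 8 8; 8 38 13; 8 13 29]
S = H·P̄·Hᵀ + R = [374 246; 246 393]
K = P̄·Hᵀ·S⁻¹ = [-456/14411 -3544/43233; -5656/14411 7871/43233; -1484/14411 -7994/43233]
x' − x̄ = [-47192/43233, -15227/43233, -114646/43233] = K·y
y = (KᵀK)⁻¹·Kᵀ·(x' − x̄) = [6, 11]
z = y + H·x̄ = [6, 11] + [-4, -8] = [2, 3]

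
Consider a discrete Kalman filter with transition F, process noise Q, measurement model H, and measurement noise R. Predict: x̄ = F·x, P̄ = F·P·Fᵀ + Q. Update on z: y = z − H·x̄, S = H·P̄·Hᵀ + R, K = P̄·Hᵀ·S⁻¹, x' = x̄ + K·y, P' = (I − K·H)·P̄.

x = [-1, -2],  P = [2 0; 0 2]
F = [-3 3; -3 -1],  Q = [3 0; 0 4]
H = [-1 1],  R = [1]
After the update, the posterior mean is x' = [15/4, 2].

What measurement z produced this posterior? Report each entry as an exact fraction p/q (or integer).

z = [-2]

x̄ = F·x = [-3, 5]
P̄ = F·P·Fᵀ + Q = [39 12; 12 24]
S = H·P̄·Hᵀ + R = [40]
K = P̄·Hᵀ·S⁻¹ = [-27/40; 3/10]
x' − x̄ = [27/4, -3] = K·y
y = (KᵀK)⁻¹·Kᵀ·(x' − x̄) = [-10]
z = y + H·x̄ = [-10] + [8] = [-2]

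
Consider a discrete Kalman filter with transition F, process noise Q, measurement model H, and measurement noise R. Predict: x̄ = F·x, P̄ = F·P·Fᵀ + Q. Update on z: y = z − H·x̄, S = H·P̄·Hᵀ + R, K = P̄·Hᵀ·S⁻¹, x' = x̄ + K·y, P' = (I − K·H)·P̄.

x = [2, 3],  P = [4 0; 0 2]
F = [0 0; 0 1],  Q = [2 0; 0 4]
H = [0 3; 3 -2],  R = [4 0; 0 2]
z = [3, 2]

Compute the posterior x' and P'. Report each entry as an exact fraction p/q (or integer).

x' = [186/157, 153/157]
P' = [53/157 36/157; 36/157 60/157]

x̄ = F·x = [0, 3]
P̄ = F·P·Fᵀ + Q = [2 0; 0 6]
y = z − H·x̄ = [-6, 8]
S = H·P̄·Hᵀ + R = [58 -36; -36 44]
K = P̄·Hᵀ·S⁻¹ = [27/157 87/314; 45/157 -6/157]
x' = x̄ + K·y = [186/157, 153/157]
P' = (I − K·H)·P̄ = [53/157 36/157; 36/157 60/157]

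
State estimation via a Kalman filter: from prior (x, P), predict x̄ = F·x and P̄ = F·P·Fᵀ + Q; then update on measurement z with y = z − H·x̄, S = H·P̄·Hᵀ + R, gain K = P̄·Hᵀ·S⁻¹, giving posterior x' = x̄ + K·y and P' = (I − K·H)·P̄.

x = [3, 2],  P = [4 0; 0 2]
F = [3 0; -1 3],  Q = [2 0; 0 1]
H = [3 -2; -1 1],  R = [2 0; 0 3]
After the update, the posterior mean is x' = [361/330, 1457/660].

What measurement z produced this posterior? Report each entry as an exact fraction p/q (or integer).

x̄ = F·x = [9, 3]
P̄ = F·P·Fᵀ + Q = [38 -12; -12 23]
S = H·P̄·Hᵀ + R = [580 -220; -220 88]
K = P̄·Hᵀ·S⁻¹ = [13/30 17/33; 11/60 113/132]
x' − x̄ = [-2609/330, -523/660] = K·y
y = (KᵀK)⁻¹·Kᵀ·(x' − x̄) = [-23, 4]
z = y + H·x̄ = [-23, 4] + [21, -6] = [-2, -2]

z = [-2, -2]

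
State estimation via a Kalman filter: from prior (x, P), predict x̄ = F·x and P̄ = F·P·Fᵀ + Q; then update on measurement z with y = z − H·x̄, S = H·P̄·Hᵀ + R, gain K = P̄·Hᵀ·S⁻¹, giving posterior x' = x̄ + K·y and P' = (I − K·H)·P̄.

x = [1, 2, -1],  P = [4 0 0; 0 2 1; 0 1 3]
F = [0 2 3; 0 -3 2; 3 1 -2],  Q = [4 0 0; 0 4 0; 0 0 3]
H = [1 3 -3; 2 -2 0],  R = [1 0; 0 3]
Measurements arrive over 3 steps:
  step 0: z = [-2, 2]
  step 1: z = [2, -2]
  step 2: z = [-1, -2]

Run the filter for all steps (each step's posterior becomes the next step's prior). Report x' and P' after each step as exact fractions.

step 0: x̄ = F·x = [1, -8, 7]
step 0: P̄ = F·P·Fᵀ + Q = [51 1 -15; 1 22 -10; -15 -10 49]
step 0: y = z − H·x̄ = [42, -16]
step 0: S = H·P̄·Hᵀ + R = [967 4; 4 287]
step 0: K = P̄·Hᵀ·S⁻¹ = [28013/277513 96304/277513; 28007/277513 -41002/277513; -55064/277513 -8902/277513]
step 0: x' = x̄ + K·y = [-86805/277513, -387778/277513, -227665/277513]
step 0: P' = (I − K·H)·P̄ = [1749476/277513 1605020/277513 2178841/277513; 1605020/277513 1666523/277513 2192194/277513; 2178841/277513 2192194/277513 2936829/277513]
step 1: x̄ = F·x = [-1458551/277513, 708004/277513, -192863/277513]
step 1: P̄ = F·P·Fᵀ + Q = [60513933/277513 -3339134/277513 12759567/277513; -3339134/277513 1549747/277513 -581467/277513; 12759567/277513 -581467/277513 4706914/277513]
step 1: y = z − H·x̄ = [-689024/277513, 3778084/277513]
step 1: S = H·P̄·Hᵀ + R = [30975595/277513 18326644/277513; 18326644/277513 275800331/277513]
step 1: K = P̄·Hᵀ·S⁻¹ = [3708859418/29574158593 1921074310/4224879799; 3681369452/29574158593 -184727962/4224879799; -4848463496/29574158593 454757444/4224879799]
step 1: x' = x̄ + K·y = [2633055055/4224879799, 6958050548/4224879799, 4974659887/4224879799]
step 1: P' = (I − K·H)·P̄ = [97305801773/29574158593 77134521518/29574158593 108333502303/29574158593; 77134521518/29574158593 79074165119/29574158593 103558549141/29574158593; 108333502303/29574158593 103558549141/29574158593 141285871074/29574158593]
step 2: x̄ = F·x = [28840080757/4224879799, -10924831870/4224879799, 4907895939/4224879799]
step 2: P̄ = F·P·Fᵀ + Q = [2948868724206/29574158593 -144522509975/29574158593 644683204488/29574158593; -144522509975/29574158593 152405015047/29574158593 -18107266369/29574158593; 644683204488/29574158593 -18107266369/29574158593 357263246059/29574158593]
step 2: y = z − H·x̄ = [14433222871/4224879799, -87979584852/4224879799]
step 2: S = H·P̄·Hᵀ + R = [3156153740617/29574158593 428474493088/29574158593; 428474493088/29574158593 13649997512591/29574158593]
step 2: K = P̄·Hᵀ·S⁻¹ = [178642585341887/1450519722569671 651832074709306/1450519722569671; 177999873602255/1450519722569671 -68693555964604/1450519722569671; -241409172969476/1450519722569671 148440977440802/1450519722569671]
step 2: x' = x̄ + K·y = [-3061961938463412/1450519722569671, -1712224265509343/1450519722569671, -2230853553095369/1450519722569671]
step 2: P' = (I − K·H)·P̄ = [4761342779308175/1450519722569671 3783594667244216/1450519722569671 5311161398566312/1450519722569671; 3783594667244216/1450519722569671 3886635001191122/1450519722569671 5088499932405109/1450519722569671; 5311161398566312/1450519722569671 5088499932405109/1450519722569671 6939356789583705/1450519722569671]

step 0: x' = [-86805/277513, -387778/277513, -227665/277513], P' = [1749476/277513 1605020/277513 2178841/277513; 1605020/277513 1666523/277513 2192194/277513; 2178841/277513 2192194/277513 2936829/277513]
step 1: x' = [2633055055/4224879799, 6958050548/4224879799, 4974659887/4224879799], P' = [97305801773/29574158593 77134521518/29574158593 108333502303/29574158593; 77134521518/29574158593 79074165119/29574158593 103558549141/29574158593; 108333502303/29574158593 103558549141/29574158593 141285871074/29574158593]
step 2: x' = [-3061961938463412/1450519722569671, -1712224265509343/1450519722569671, -2230853553095369/1450519722569671], P' = [4761342779308175/1450519722569671 3783594667244216/1450519722569671 5311161398566312/1450519722569671; 3783594667244216/1450519722569671 3886635001191122/1450519722569671 5088499932405109/1450519722569671; 5311161398566312/1450519722569671 5088499932405109/1450519722569671 6939356789583705/1450519722569671]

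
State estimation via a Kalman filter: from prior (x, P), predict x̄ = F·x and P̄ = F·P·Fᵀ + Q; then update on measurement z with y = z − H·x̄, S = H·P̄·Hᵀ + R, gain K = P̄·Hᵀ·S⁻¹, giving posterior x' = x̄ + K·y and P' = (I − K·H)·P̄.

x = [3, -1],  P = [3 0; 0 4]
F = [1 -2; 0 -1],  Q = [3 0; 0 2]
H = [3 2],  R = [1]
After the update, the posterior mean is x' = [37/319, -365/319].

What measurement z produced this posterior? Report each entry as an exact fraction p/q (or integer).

x̄ = F·x = [5, 1]
P̄ = F·P·Fᵀ + Q = [22 8; 8 6]
S = H·P̄·Hᵀ + R = [319]
K = P̄·Hᵀ·S⁻¹ = [82/319; 36/319]
x' − x̄ = [-1558/319, -684/319] = K·y
y = (KᵀK)⁻¹·Kᵀ·(x' − x̄) = [-19]
z = y + H·x̄ = [-19] + [17] = [-2]

z = [-2]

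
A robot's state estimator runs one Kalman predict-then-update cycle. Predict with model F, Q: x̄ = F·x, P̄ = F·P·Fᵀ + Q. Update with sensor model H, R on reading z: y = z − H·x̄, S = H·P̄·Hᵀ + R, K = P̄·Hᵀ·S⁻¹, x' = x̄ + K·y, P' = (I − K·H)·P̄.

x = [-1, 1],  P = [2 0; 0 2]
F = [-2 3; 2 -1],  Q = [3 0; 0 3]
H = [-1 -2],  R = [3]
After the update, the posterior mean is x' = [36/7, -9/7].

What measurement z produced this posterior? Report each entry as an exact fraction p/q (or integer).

x̄ = F·x = [5, -3]
P̄ = F·P·Fᵀ + Q = [29 -14; -14 13]
S = H·P̄·Hᵀ + R = [28]
K = P̄·Hᵀ·S⁻¹ = [-1/28; -3/7]
x' − x̄ = [1/7, 12/7] = K·y
y = (KᵀK)⁻¹·Kᵀ·(x' − x̄) = [-4]
z = y + H·x̄ = [-4] + [1] = [-3]

z = [-3]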